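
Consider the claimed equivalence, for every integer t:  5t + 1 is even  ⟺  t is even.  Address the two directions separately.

[⇒] This fails: t = 3 gives 5t + 1 = 16, which is even, but 3 is odd, not even.

[⇐] This also fails: t = 2 is even, but 5t + 1 = 11 is odd, not even.

(⇒) fails and (⇐) fails.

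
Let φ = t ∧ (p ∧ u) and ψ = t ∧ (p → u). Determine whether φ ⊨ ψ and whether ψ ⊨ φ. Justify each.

(⇒) holds; (⇐) fails.

[⇒] Assume the antecedent. If u is true, the antecedent forces (u = T, t = T, p = T), and t ∧ (p → u) holds there. If u is false, the antecedent cannot hold. Either way t ∧ (p → u) holds.

[⇐] This fails. Under u = F, t = T, p = F, the left side is false but the right side is true.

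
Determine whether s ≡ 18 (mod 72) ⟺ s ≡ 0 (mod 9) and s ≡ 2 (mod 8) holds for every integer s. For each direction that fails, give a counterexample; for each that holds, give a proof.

Both implications hold.

[⇐] If s ≡ 0 (mod 9) and s ≡ 2 (mod 8), then by the Chinese remainder theorem s ≡ 18 (mod 72). This is exactly s ≡ 18 (mod 72).

[⇒] Suppose s ≡ 18 (mod 72); write s = 72j + 18. Since 9 ∣ 72, reducing mod 9 gives s ≡ 18 ≡ 0 (mod 9); since 8 ∣ 72, reducing mod 8 gives s ≡ 18 ≡ 2 (mod 8).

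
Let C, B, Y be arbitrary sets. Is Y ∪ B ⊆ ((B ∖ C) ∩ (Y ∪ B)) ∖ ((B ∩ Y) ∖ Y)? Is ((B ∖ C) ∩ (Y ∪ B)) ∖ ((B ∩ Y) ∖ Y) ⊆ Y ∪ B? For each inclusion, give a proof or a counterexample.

(⊆) fails; (⊇) holds.

(⟹) This inclusion fails. Take C = {1}, B = {1}, Y = ∅; then 1 ∈ Y ∪ B but 1 ∉ ((B ∖ C) ∩ (Y ∪ B)) ∖ ((B ∩ Y) ∖ Y).

(⟸) Let x ∈ ((B ∖ C) ∩ (Y ∪ B)) ∖ ((B ∩ Y) ∖ Y). Then either x ∈ B and x ∉ C, Y; or x ∈ B ∩ Y and x ∉ C. In each case x ∈ Y ∪ B, so ((B ∖ C) ∩ (Y ∪ B)) ∖ ((B ∩ Y) ∖ Y) ⊆ Y ∪ B.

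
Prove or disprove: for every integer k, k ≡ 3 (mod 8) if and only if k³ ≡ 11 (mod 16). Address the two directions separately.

Not equivalent: only (⇐) holds.

Forward direction. This fails: take k = 11. Then 11 ≡ 3 (mod 8), but 11³ = 1331 ≡ 3 (mod 16), not 11.

Converse. The residues r modulo 16 with r³ ≡ 11 (mod 16) are exactly {3}, and each is ≡ 3 (mod 8).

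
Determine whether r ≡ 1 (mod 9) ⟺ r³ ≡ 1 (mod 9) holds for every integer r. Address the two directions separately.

[⇒] Suppose r ≡ 1 (mod 9). Write r = 9j + 1. Then (9j + 1)³ = 729j³ + 243j² + 27j + 1 = 9(81j³ + 27j² + 3j) + 1, so r³ ≡ 1 (mod 9).

[⇐] This fails: take r = 4. Then 4³ = 64 ≡ 1 (mod 9), yet 4 ≡ 4 (mod 9), not 1.

Only the forward direction holds.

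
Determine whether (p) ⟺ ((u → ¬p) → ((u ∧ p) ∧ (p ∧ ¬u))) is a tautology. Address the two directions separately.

(⇒) This fails. Under p = T, u = F, the left side is true but the right side is false.

(⇐) Assume the antecedent. If p is true, p reduces to true regardless of the other variables. If p is false, the antecedent cannot hold. Either way p holds.

Not equivalent: only (⇐) holds.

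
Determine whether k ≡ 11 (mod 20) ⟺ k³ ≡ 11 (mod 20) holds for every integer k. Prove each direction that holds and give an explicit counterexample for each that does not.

Both directions hold.

(→) Suppose k ≡ 11 (mod 20). Write k = 20j + 11. Then (20j + 11)³ = 8000j³ + 13200j² + 7260j + 1331 = 20(400j³ + 660j² + 363j + 66) + 11, so k³ ≡ 11 (mod 20).

(←) Conversely, suppose k³ ≡ 11 (mod 20). The only residue r in {0, …, 19} with r³ ≡ 11 (mod 20) is r = 11, so k ≡ 11 (mod 20).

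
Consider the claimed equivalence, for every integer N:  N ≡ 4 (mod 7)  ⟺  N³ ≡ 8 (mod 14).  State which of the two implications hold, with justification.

Forward direction. This fails: take N = 11. Then 11 ≡ 4 (mod 7), but 11³ = 1331 ≡ 1 (mod 14), not 8.

Converse. This fails: take N = 2. Then 2³ = 8 ≡ 8 (mod 14), yet 2 ≡ 2 (mod 7), not 4.

Neither implication holds.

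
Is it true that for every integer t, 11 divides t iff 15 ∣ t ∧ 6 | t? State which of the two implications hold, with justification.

(⟹) This fails: take t = 11. Certainly 11 ∣ 11, but 15 ∤ 11.

(⟸) This fails: take t = 30. Both 15 ∣ 30 and 6 ∣ 30, yet 30 is not a multiple of 11 (since 30 = 2·11 + 8), so 11 ∤ 30.

(⇒) fails and (⇐) fails.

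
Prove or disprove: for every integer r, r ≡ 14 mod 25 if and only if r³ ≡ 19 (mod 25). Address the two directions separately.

(⇒) Suppose r ≡ 14 mod 25. Write r = 25j + 14. Then (25j + 14)³ = 15625j³ + 26250j² + 14700j + 2744 = 25(625j³ + 1050j² + 588j + 109) + 19, so r³ ≡ 19 (mod 25).

(⇐) Conversely, suppose r³ ≡ 19 (mod 25). The only residue r in {0, …, 24} with r³ ≡ 19 (mod 25) is r = 14, so r ≡ 14 (mod 25).

The biconditional holds.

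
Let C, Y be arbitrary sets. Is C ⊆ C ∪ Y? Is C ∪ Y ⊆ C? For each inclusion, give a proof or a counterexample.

The sets are not equal: only the forward inclusion holds.

(⊇) This inclusion fails. Take C = ∅, Y = {1}; then 1 ∈ C ∪ Y but 1 ∉ C.

(⊆) Let x ∈ C. Then either x ∈ C and x ∉ Y; or x ∈ C ∩ Y. In each case x ∈ C ∪ Y, so C ⊆ C ∪ Y.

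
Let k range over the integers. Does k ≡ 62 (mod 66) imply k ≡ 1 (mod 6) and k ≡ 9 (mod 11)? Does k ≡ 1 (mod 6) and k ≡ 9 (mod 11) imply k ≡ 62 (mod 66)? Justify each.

Both directions fail.

(⇒) This fails: k = 62 gives 62 ≡ 62 (mod 66) but 62 ≡ 2 (mod 6), so the conjunction on the right does not hold.

(⇐) This fails: k = 31 satisfies both congruences on the right (31 ≡ 1 mod 6 and 31 ≡ 9 mod 11) yet 31 ≡ 31 (mod 66), not 62.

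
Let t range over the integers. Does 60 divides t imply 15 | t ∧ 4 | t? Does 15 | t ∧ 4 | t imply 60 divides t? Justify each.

(←) Suppose 15 ∣ t and 4 ∣ t. Any common multiple of 15 and 4 is a multiple of their lcm; here gcd(15, 4) = 1, so lcm(15, 4) = 15·4 = 60, so 60 ∣ t.

(→) If 60 ∣ t, write t = 60q. Since 60 = 4·15, t = 15·(4q), so 15 ∣ t; and since 60 = 15·4, t = 4·(15q), so 4 ∣ t.

Both directions hold; the statement is true.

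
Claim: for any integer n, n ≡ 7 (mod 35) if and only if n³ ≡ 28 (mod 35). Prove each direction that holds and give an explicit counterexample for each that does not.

Both implications hold.

Forward direction. Suppose n ≡ 7 (mod 35). Write n = 35j + 7. Then (35j + 7)³ = 42875j³ + 25725j² + 5145j + 343 = 35(1225j³ + 735j² + 147j + 9) + 28, so n³ ≡ 28 (mod 35).

Converse. Suppose n³ ≡ 28 (mod 35). The only residue r in {0, …, 34} with r³ ≡ 28 (mod 35) is r = 7, so n ≡ 7 (mod 35).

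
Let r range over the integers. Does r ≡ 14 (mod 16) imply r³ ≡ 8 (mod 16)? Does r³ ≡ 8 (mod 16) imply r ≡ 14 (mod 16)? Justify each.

Not equivalent: only (⇒) holds.

(→) Suppose r ≡ 14 (mod 16). Write r = 16j + 14. Then (16j + 14)³ = 4096j³ + 10752j² + 9408j + 2744 = 16(256j³ + 672j² + 588j + 171) + 8, so r³ ≡ 8 (mod 16).

(←) This fails: take r = 2. Then 2³ = 8 ≡ 8 (mod 16), yet 2 ≡ 2 (mod 16), not 14.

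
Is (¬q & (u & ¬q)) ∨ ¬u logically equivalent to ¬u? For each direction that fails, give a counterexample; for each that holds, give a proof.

(→) This fails. Under q = F, u = T, the left side is true but the right side is false.

(←) Assume the antecedent. If q is true, the antecedent forces (q = T, u = F), and (¬q & (u & ¬q)) ∨ ¬u holds there. If q is false, (¬q & (u & ¬q)) ∨ ¬u reduces to true regardless of the other variables. Either way (¬q & (u & ¬q)) ∨ ¬u holds.

Not equivalent: only (⇐) holds.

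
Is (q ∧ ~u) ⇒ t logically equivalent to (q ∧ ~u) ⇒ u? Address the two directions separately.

(←) Assume the antecedent. If q is true, the antecedent forces (t = F, q = T, u = T) or (t = T, q = T, u = T), and (q ∧ ~u) ⇒ t holds there. If q is false, (q ∧ ~u) ⇒ t reduces to true regardless of the other variables. Either way (q ∧ ~u) ⇒ t holds.

(→) This fails. Under t = T, q = T, u = F, the left side is true but the right side is false.

Not equivalent: only (⇐) holds.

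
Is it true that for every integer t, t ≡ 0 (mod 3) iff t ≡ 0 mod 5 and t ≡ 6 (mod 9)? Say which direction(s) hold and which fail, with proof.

Only the reverse direction holds.

[⇒] This fails: t = 0 gives 0 ≡ 0 (mod 3) but 0 ≡ 0 (mod 9), so the conjunction on the right does not hold.

[⇐] Conversely, if t ≡ 0 (mod 5) and t ≡ 6 (mod 9), then by the Chinese remainder theorem t ≡ 15 (mod 45). Since 15 ≡ 0 (mod 3) and 3 ∣ 45, we get t ≡ 0 (mod 3).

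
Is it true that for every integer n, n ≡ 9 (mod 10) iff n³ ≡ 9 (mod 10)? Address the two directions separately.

(⟹) Suppose n ≡ 9 (mod 10). Write n = 10j + 9. Then (10j + 9)³ = 1000j³ + 2700j² + 2430j + 729 = 10(100j³ + 270j² + 243j + 72) + 9, so n³ ≡ 9 (mod 10).

(⟸) Conversely, suppose n³ ≡ 9 (mod 10). The only residue r in {0, …, 9} with r³ ≡ 9 (mod 10) is r = 9, so n ≡ 9 (mod 10).

Both directions hold; the statement is true.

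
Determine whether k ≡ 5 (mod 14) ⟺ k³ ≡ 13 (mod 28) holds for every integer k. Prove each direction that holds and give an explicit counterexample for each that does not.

(⇒) fails and (⇐) fails.

Forward direction. This fails: take k = 19. Then 19 ≡ 5 (mod 14), but 19³ = 6859 ≡ 27 (mod 28), not 13.

Converse. This fails: take k = 13. Then 13³ = 2197 ≡ 13 (mod 28), yet 13 ≡ 13 (mod 14), not 5.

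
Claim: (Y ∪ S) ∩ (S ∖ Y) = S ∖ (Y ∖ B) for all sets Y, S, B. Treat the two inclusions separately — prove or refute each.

The sets are not equal: only the forward inclusion holds.

Forward inclusion. Let x ∈ (Y ∪ S) ∩ (S ∖ Y). Then either x ∈ S and x ∉ Y, B; or x ∈ S ∩ B and x ∉ Y. In each case x ∈ S ∖ (Y ∖ B), so (Y ∪ S) ∩ (S ∖ Y) ⊆ S ∖ (Y ∖ B).

Reverse inclusion. This inclusion fails. Take Y = {1}, S = {1}, B = {1}; then 1 ∈ S ∖ (Y ∖ B) but 1 ∉ (Y ∪ S) ∩ (S ∖ Y).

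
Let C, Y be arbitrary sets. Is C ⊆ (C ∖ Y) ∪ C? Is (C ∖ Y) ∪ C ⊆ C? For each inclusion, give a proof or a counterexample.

The two sets are equal.

(⊆) Let x ∈ C. Then either x ∈ C and x ∉ Y; or x ∈ C ∩ Y. In each case x ∈ (C ∖ Y) ∪ C, so C ⊆ (C ∖ Y) ∪ C.

(⊇) Let x ∈ (C ∖ Y) ∪ C. Then either x ∈ C and x ∉ Y; or x ∈ C ∩ Y. In each case x ∈ C, so (C ∖ Y) ∪ C ⊆ C.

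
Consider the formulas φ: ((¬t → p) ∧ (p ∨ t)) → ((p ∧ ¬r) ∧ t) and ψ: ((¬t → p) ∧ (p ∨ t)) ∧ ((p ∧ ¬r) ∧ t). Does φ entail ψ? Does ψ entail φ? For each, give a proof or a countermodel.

(→) This fails. Under r = F, t = F, p = F, the left side is true but the right side is false.

(←) Assume the antecedent. If r is true, the antecedent cannot hold. If r is false, the antecedent forces (r = F, t = T, p = T), and the consequent holds there. Either way the consequent holds.

The forward direction fails; the converse holds.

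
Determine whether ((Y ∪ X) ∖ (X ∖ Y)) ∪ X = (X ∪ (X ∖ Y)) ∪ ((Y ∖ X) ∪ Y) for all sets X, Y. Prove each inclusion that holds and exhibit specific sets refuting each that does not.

(⊆) Let x ∈ ((Y ∪ X) ∖ (X ∖ Y)) ∪ X. Then either x ∈ X and x ∉ Y; or x ∈ Y and x ∉ X; or x ∈ X ∩ Y. In each case x ∈ (X ∪ (X ∖ Y)) ∪ ((Y ∖ X) ∪ Y), so ((Y ∪ X) ∖ (X ∖ Y)) ∪ X ⊆ (X ∪ (X ∖ Y)) ∪ ((Y ∖ X) ∪ Y).

(⊇) Let x ∈ (X ∪ (X ∖ Y)) ∪ ((Y ∖ X) ∪ Y). Then either x ∈ X and x ∉ Y; or x ∈ Y and x ∉ X; or x ∈ X ∩ Y. In each case x ∈ ((Y ∪ X) ∖ (X ∖ Y)) ∪ X, so (X ∪ (X ∖ Y)) ∪ ((Y ∖ X) ∪ Y) ⊆ ((Y ∪ X) ∖ (X ∖ Y)) ∪ X.

Both inclusions hold; the sets are equal.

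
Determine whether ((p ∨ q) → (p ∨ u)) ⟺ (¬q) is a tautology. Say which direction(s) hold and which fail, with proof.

(⇒) fails; (⇐) holds.

(⟹) This fails. Under u = T, q = T, p = F, the left side is true but the right side is false.

(⟸) Assume the antecedent. If u is true, (p ∨ q) → (p ∨ u) reduces to true regardless of the other variables. If u is false, the antecedent forces (u = F, q = F, p = F) or (u = F, q = F, p = T), and (p ∨ q) → (p ∨ u) holds there. Either way (p ∨ q) → (p ∨ u) holds.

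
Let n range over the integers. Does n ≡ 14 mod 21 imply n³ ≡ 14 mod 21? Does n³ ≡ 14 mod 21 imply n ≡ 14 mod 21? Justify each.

Converse. Suppose n³ ≡ 14 (mod 21). The only residue r in {0, …, 20} with r³ ≡ 14 (mod 21) is r = 14, so n ≡ 14 (mod 21).

Forward direction. Suppose n ≡ 14 mod 21. Write n = 21j + 14. Then (21j + 14)³ = 9261j³ + 18522j² + 12348j + 2744 = 21(441j³ + 882j² + 588j + 130) + 14, so n³ ≡ 14 (mod 21).

Equivalent; both directions hold.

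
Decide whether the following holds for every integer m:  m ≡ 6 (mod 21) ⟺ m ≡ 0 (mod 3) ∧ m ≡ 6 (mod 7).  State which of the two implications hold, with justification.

(⇒) Suppose m ≡ 6 (mod 21); write m = 21j + 6. Since 3 ∣ 21, reducing mod 3 gives m ≡ 6 ≡ 0 (mod 3); since 7 ∣ 21, reducing mod 7 gives m ≡ 6 (mod 7).

(⇐) Conversely, if m ≡ 0 (mod 3) and m ≡ 6 (mod 7), then by the Chinese remainder theorem m ≡ 6 (mod 21). This is exactly m ≡ 6 (mod 21).

Equivalent; both directions hold.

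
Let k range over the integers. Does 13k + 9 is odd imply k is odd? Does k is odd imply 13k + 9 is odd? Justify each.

Neither implication holds.

(⇒) This fails: k = 4 gives 13k + 9 = 61, which is odd, but 4 is even, not odd.

(⇐) This also fails: k = 7 is odd, but 13k + 9 = 100 is even, not odd.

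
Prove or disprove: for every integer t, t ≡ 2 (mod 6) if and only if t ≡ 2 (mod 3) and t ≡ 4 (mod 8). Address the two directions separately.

The forward direction fails; the converse holds.

(⇒) This fails: t = 8 gives 8 ≡ 2 (mod 6) but 8 ≡ 0 (mod 8), so the conjunction on the right does not hold.

(⇐) Conversely, if t ≡ 2 (mod 3) and t ≡ 4 (mod 8), then by the Chinese remainder theorem t ≡ 20 (mod 24). Since 20 ≡ 2 (mod 6) and 6 ∣ 24, we get t ≡ 2 (mod 6).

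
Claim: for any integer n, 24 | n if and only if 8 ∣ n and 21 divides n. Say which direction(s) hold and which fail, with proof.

(⇒) This fails: take n = 24. Certainly 24 ∣ 24, but 21 ∤ 24.

(⇐) Suppose 8 ∣ n and 21 ∣ n. Any common multiple of 8 and 21 is a multiple of their lcm; here gcd(8, 21) = 1, so lcm(8, 21) = 8·21 = 168, so 168 ∣ n. Since 24 ∣ 168, it follows that 24 ∣ n.

The forward direction fails; the converse holds.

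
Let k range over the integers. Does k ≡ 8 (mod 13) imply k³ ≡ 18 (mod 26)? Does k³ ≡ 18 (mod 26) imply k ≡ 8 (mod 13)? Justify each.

Forward direction. This fails: take k = 21. Then 21 ≡ 8 (mod 13), but 21³ = 9261 ≡ 5 (mod 26), not 18.

Converse. This fails: take k = 20. Then 20³ = 8000 ≡ 18 (mod 26), yet 20 ≡ 7 (mod 13), not 8.

Neither direction holds.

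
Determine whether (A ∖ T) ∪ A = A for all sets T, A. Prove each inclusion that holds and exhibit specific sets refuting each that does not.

Forward inclusion. Let x ∈ (A ∖ T) ∪ A. Then either x ∈ A and x ∉ T; or x ∈ T ∩ A. In each case x ∈ A, so (A ∖ T) ∪ A ⊆ A.

Reverse inclusion. Let x ∈ A. Then either x ∈ A and x ∉ T; or x ∈ T ∩ A. In each case x ∈ (A ∖ T) ∪ A, so A ⊆ (A ∖ T) ∪ A.

The two sets are equal.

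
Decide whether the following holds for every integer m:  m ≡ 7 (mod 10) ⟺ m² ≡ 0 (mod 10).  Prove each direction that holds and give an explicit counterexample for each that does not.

Neither implication holds.

[⇒] This fails: take m = 7. Then 7 ≡ 7 (mod 10), but 7² = 49 ≡ 9 (mod 10), not 0.

[⇐] This fails: take m = 0. Then 0² = 0 ≡ 0 (mod 10), yet 0 ≡ 0 (mod 10), not 7.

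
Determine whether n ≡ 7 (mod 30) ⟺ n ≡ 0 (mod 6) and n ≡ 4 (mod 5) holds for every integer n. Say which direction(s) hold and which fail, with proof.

[⇒] This fails: n = 7 gives 7 ≡ 7 (mod 30) but 7 ≡ 1 (mod 6), so the conjunction on the right does not hold.

[⇐] This fails: n = 24 satisfies both congruences on the right (24 ≡ 0 mod 6 and 24 ≡ 4 mod 5) yet 24 ≡ 24 (mod 30), not 7.

Neither implication holds.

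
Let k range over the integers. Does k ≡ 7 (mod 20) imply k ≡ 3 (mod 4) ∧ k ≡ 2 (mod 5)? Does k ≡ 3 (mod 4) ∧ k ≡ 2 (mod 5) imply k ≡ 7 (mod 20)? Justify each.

Forward direction. Suppose k ≡ 7 (mod 20); write k = 20j + 7. Since 4 ∣ 20, reducing mod 4 gives k ≡ 7 ≡ 3 (mod 4); since 5 ∣ 20, reducing mod 5 gives k ≡ 7 ≡ 2 (mod 5).

Converse. If k ≡ 3 (mod 4) and k ≡ 2 (mod 5), then by the Chinese remainder theorem k ≡ 7 (mod 20). This is exactly k ≡ 7 (mod 20).

The biconditional holds.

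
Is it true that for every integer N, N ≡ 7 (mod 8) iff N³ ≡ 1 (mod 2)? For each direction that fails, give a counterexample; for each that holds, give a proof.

(→) Suppose N ≡ 7 (mod 8). Then N³ ≡ 7³ = 343 (mod 8), and since 2 ∣ 8, also N³ ≡ 1 (mod 2).

(←) This fails: take N = 1. Then 1³ = 1 ≡ 1 (mod 2), yet 1 ≡ 1 (mod 8), not 7.

(⇒) holds; (⇐) fails.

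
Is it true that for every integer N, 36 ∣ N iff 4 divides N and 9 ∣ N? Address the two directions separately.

(⇒) If 36 ∣ N, write N = 36q. Since 36 = 9·4, N = 4·(9q), so 4 ∣ N; and since 36 = 4·9, N = 9·(4q), so 9 ∣ N.

(⇐) Suppose 4 ∣ N and 9 ∣ N. Any common multiple of 4 and 9 is a multiple of their lcm; here gcd(4, 9) = 1, so lcm(4, 9) = 4·9 = 36, so 36 ∣ N.

The biconditional holds.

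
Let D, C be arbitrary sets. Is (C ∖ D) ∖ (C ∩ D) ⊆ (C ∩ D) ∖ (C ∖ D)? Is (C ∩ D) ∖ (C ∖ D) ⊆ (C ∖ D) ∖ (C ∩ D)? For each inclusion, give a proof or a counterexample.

Forward inclusion. This inclusion fails. Take D = ∅, C = {1}; then 1 ∈ (C ∖ D) ∖ (C ∩ D) but 1 ∉ (C ∩ D) ∖ (C ∖ D).

Reverse inclusion. This inclusion fails. Take D = {1}, C = {1}; then 1 ∈ (C ∩ D) ∖ (C ∖ D) but 1 ∉ (C ∖ D) ∖ (C ∩ D).

Neither inclusion holds.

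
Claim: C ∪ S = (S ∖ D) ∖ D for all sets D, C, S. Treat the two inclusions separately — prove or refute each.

(⊆) fails; (⊇) holds.

(⟹) This inclusion fails. Take D = ∅, C = {1}, S = ∅; then 1 ∈ C ∪ S but 1 ∉ (S ∖ D) ∖ D.

(⟸) Let x ∈ (S ∖ D) ∖ D. Then either x ∈ S and x ∉ D, C; or x ∈ C ∩ S and x ∉ D. In each case x ∈ C ∪ S, so (S ∖ D) ∖ D ⊆ C ∪ S.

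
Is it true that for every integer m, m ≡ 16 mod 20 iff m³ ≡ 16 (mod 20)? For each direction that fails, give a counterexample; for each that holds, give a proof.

(⇒) Suppose m ≡ 16 mod 20. Write m = 20j + 16. Then (20j + 16)³ = 8000j³ + 19200j² + 15360j + 4096 = 20(400j³ + 960j² + 768j + 204) + 16, so m³ ≡ 16 (mod 20).

(⇐) This fails: take m = 6. Then 6³ = 216 ≡ 16 (mod 20), yet 6 ≡ 6 (mod 20), not 16.

The forward direction holds; the converse fails.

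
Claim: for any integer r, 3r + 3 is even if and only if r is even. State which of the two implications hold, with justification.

(⇒) This fails: r = 5 gives 3r + 3 = 18, which is even, but 5 is odd, not even.

(⇐) This also fails: r = 6 is even, but 3r + 3 = 21 is odd, not even.

Neither implication holds.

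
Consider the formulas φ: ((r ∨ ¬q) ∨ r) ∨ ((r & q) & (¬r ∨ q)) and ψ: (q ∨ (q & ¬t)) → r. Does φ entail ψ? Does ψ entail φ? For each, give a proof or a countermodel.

Both directions hold; the statement is true.

(⟹) Assume the antecedent. If q is true, the antecedent forces (q = T, t = F, r = T) or (q = T, t = T, r = T), and (q ∨ (q & ¬t)) → r holds there. If q is false, (q ∨ (q & ¬t)) → r reduces to true regardless of the other variables. Either way (q ∨ (q & ¬t)) → r holds.

(⟸) Assume the antecedent. If q is true, the antecedent forces (q = T, t = F, r = T) or (q = T, t = T, r = T), and the consequent holds there. If q is false, the consequent reduces to true regardless of the other variables. Either way the consequent holds.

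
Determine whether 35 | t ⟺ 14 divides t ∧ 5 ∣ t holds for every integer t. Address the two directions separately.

(⇐) Suppose 14 ∣ t and 5 ∣ t. Any common multiple of 14 and 5 is a multiple of their lcm; here gcd(14, 5) = 1, so lcm(14, 5) = 14·5 = 70, so 70 ∣ t. Since 35 ∣ 70, it follows that 35 ∣ t.

(⇒) This fails: take t = 35. Certainly 35 ∣ 35, but 14 ∤ 35.

The forward direction fails; the converse holds.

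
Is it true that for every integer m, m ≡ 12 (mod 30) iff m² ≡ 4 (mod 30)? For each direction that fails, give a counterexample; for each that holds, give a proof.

Forward direction. This fails: take m = 12. Then 12 ≡ 12 (mod 30), but 12² = 144 ≡ 24 (mod 30), not 4.

Converse. This fails: take m = 2. Then 2² = 4 ≡ 4 (mod 30), yet 2 ≡ 2 (mod 30), not 12.

(⇒) fails and (⇐) fails.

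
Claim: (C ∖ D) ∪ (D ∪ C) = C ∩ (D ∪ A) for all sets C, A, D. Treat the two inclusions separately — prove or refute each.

(⟹) This inclusion fails. Take C = {1}, A = ∅, D = ∅; then 1 ∈ (C ∖ D) ∪ (D ∪ C) but 1 ∉ C ∩ (D ∪ A).

(⟸) Let x ∈ C ∩ (D ∪ A). Then either x ∈ C ∩ A and x ∉ D; or x ∈ C ∩ D and x ∉ A; or x ∈ C ∩ A ∩ D. In each case x ∈ (C ∖ D) ∪ (D ∪ C), so C ∩ (D ∪ A) ⊆ (C ∖ D) ∪ (D ∪ C).

Only the reverse inclusion holds.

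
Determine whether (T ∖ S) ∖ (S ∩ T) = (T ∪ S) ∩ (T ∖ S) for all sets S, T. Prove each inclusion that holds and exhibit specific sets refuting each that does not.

Reverse inclusion. Let x ∈ (T ∪ S) ∩ (T ∖ S). Then x ∈ T and x ∉ S, from which x ∈ (T ∖ S) ∖ (S ∩ T).

Forward inclusion. Let x ∈ (T ∖ S) ∖ (S ∩ T). Then x ∈ T and x ∉ S, from which x ∈ (T ∪ S) ∩ (T ∖ S).

Both inclusions hold.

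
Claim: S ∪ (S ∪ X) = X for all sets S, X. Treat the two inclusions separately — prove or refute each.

Forward inclusion. This inclusion fails. Take S = {1}, X = ∅; then 1 ∈ S ∪ (S ∪ X) but 1 ∉ X.

Reverse inclusion. Let x ∈ X. Then either x ∈ X and x ∉ S; or x ∈ S ∩ X. In each case x ∈ S ∪ (S ∪ X), so X ⊆ S ∪ (S ∪ X).

The sets are not equal: only the reverse inclusion holds.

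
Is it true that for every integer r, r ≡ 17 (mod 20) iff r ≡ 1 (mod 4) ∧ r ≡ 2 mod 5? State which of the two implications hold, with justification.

[⇒] Suppose r ≡ 17 (mod 20); write r = 20j + 17. Since 4 ∣ 20, reducing mod 4 gives r ≡ 17 ≡ 1 (mod 4); since 5 ∣ 20, reducing mod 5 gives r ≡ 17 ≡ 2 (mod 5).

[⇐] Conversely, if r ≡ 1 (mod 4) and r ≡ 2 (mod 5), then by the Chinese remainder theorem r ≡ 17 (mod 20). This is exactly r ≡ 17 (mod 20).

Equivalent; both directions hold.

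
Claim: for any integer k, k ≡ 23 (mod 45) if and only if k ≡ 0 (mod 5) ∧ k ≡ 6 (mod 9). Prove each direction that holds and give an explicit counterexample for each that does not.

Forward direction. This fails: k = 23 gives 23 ≡ 23 (mod 45) but 23 ≡ 3 (mod 5), so the conjunction on the right does not hold.

Converse. This fails: k = 15 satisfies both congruences on the right (15 ≡ 0 mod 5 and 15 ≡ 6 mod 9) yet 15 ≡ 15 (mod 45), not 23.

Both directions fail.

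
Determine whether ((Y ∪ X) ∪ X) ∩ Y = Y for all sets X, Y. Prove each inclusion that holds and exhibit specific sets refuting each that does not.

Both inclusions hold.

Reverse inclusion. Let x ∈ Y. Then either x ∈ Y and x ∉ X; or x ∈ X ∩ Y. In each case x ∈ ((Y ∪ X) ∪ X) ∩ Y, so Y ⊆ ((Y ∪ X) ∪ X) ∩ Y.

Forward inclusion. Let x ∈ ((Y ∪ X) ∪ X) ∩ Y. Then either x ∈ Y and x ∉ X; or x ∈ X ∩ Y. In each case x ∈ Y, so ((Y ∪ X) ∪ X) ∩ Y ⊆ Y.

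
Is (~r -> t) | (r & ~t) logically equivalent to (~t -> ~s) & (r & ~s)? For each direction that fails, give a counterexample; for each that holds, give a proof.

Not equivalent: only (⇐) holds.

(⇒) This fails. Under t = T, s = F, r = F, the left side is true but the right side is false.

(⇐) Assume the antecedent. If t is true, (~r -> t) | (r & ~t) reduces to true regardless of the other variables. If t is false, the antecedent forces (t = F, s = F, r = T), and (~r -> t) | (r & ~t) holds there. Either way (~r -> t) | (r & ~t) holds.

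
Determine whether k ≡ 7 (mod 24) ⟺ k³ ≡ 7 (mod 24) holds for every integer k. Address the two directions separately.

[⇒] Suppose k ≡ 7 (mod 24). Write k = 24j + 7. Then (24j + 7)³ = 13824j³ + 12096j² + 3528j + 343 = 24(576j³ + 504j² + 147j + 14) + 7, so k³ ≡ 7 (mod 24).

[⇐] Conversely, suppose k³ ≡ 7 (mod 24). The only residue r in {0, …, 23} with r³ ≡ 7 (mod 24) is r = 7, so k ≡ 7 (mod 24).

Equivalent; both directions hold.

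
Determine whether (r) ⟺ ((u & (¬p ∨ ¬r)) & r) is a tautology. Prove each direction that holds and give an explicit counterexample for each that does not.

(⇒) fails; (⇐) holds.

(⟸) Assume the antecedent. If r is true, r reduces to true regardless of the other variables. If r is false, the antecedent cannot hold. Either way r holds.

(⟹) This fails. Under r = T, p = F, u = F, the left side is true but the right side is false.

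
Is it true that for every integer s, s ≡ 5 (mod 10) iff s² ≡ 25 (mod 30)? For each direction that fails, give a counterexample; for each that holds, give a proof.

(⇐) The residues r modulo 30 with r² ≡ 25 (mod 30) are exactly {5, 25}, and each is ≡ 5 (mod 10).

(⇒) This fails: take s = 15. Then 15 ≡ 5 (mod 10), but 15² = 225 ≡ 15 (mod 30), not 25.

Not equivalent: only (⇐) holds.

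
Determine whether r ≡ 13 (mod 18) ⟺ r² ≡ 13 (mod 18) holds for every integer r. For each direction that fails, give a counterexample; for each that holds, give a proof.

(⟹) This fails: take r = 13. Then 13 ≡ 13 (mod 18), but 13² = 169 ≡ 7 (mod 18), not 13.

(⟸) This fails: take r = 7. Then 7² = 49 ≡ 13 (mod 18), yet 7 ≡ 7 (mod 18), not 13.

Both directions fail.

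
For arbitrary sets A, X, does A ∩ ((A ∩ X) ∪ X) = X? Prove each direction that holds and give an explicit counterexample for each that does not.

(⟹) Let x ∈ A ∩ ((A ∩ X) ∪ X). Then x ∈ A ∩ X, from which x ∈ X.

(⟸) This inclusion fails. Take A = ∅, X = {1}; then 1 ∈ X but 1 ∉ A ∩ ((A ∩ X) ∪ X).

(⊆) holds; (⊇) fails.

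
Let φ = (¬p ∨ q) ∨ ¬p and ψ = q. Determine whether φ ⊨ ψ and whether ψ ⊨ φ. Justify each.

The forward direction fails; the converse holds.

Forward direction. This fails. Under q = F, p = F, the left side is true but the right side is false.

Converse. Assume the antecedent. If q is true, (¬p ∨ q) ∨ ¬p reduces to true regardless of the other variables. If q is false, the antecedent cannot hold. Either way (¬p ∨ q) ∨ ¬p holds.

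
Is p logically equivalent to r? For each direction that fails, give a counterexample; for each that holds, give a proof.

(→) This fails. Under p = T, r = F, the left side is true but the right side is false.

(←) This fails. Under p = F, r = T, the left side is false but the right side is true.

Neither direction holds.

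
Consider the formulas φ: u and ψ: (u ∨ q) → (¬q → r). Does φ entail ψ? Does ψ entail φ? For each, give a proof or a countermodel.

Neither implication holds.

(⟹) This fails. Under q = F, u = T, r = F, the left side is true but the right side is false.

(⟸) This fails. Under q = F, u = F, r = F, the left side is false but the right side is true.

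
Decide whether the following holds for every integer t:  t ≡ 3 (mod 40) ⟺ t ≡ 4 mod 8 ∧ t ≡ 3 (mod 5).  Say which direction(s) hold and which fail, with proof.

(⇒) fails and (⇐) fails.

(⇒) This fails: t = 3 gives 3 ≡ 3 (mod 40) but 3 ≡ 3 (mod 8), so the conjunction on the right does not hold.

(⇐) This fails: t = 28 satisfies both congruences on the right (28 ≡ 4 mod 8 and 28 ≡ 3 mod 5) yet 28 ≡ 28 (mod 40), not 3.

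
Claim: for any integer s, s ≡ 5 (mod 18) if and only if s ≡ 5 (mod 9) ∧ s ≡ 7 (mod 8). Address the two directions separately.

(⟹) This fails: s = 41 gives 41 ≡ 5 (mod 18) but 41 ≡ 1 (mod 8), so the conjunction on the right does not hold.

(⟸) Conversely, if s ≡ 5 (mod 9) and s ≡ 7 (mod 8), then by the Chinese remainder theorem s ≡ 23 (mod 72). Since 23 ≡ 5 (mod 18) and 18 ∣ 72, we get s ≡ 5 (mod 18).

(⇒) fails; (⇐) holds.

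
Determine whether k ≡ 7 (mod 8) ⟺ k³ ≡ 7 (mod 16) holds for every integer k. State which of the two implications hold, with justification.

Not equivalent: only (⇐) holds.

(⟸) The residues r modulo 16 with r³ ≡ 7 (mod 16) are exactly {7}, and each is ≡ 7 (mod 8).

(⟹) This fails: take k = 15. Then 15 ≡ 7 (mod 8), but 15³ = 3375 ≡ 15 (mod 16), not 7.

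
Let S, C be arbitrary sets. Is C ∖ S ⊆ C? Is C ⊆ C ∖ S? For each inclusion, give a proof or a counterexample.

Forward inclusion. Let x ∈ C ∖ S. Then x ∈ C and x ∉ S, from which x ∈ C.

Reverse inclusion. This inclusion fails. Take S = {1}, C = {1}; then 1 ∈ C but 1 ∉ C ∖ S.

The sets are not equal: only the forward inclusion holds.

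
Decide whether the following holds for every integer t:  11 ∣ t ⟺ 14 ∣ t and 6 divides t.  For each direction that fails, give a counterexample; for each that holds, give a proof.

(⟹) This fails: take t = 11. Certainly 11 ∣ 11, but 14 ∤ 11.

(⟸) This fails: take t = 42. Both 14 ∣ 42 and 6 ∣ 42, yet 42 is not a multiple of 11 (since 42 = 3·11 + 9), so 11 ∤ 42.

Neither direction holds.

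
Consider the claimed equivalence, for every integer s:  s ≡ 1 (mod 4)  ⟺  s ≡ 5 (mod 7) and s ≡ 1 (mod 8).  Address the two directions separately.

Only the reverse direction holds.

(⟹) This fails: s = 1 gives 1 ≡ 1 (mod 4) but 1 ≡ 1 (mod 7), so the conjunction on the right does not hold.

(⟸) Conversely, if s ≡ 5 (mod 7) and s ≡ 1 (mod 8), then by the Chinese remainder theorem s ≡ 33 (mod 56). Since 33 ≡ 1 (mod 4) and 4 ∣ 56, we get s ≡ 1 (mod 4).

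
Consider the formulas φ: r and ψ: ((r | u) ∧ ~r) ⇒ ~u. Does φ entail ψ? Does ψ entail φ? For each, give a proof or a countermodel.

The forward direction holds; the converse fails.

(⇒) Assume the antecedent. If u is true, the antecedent forces (u = T, r = T), and ((r | u) ∧ ~r) ⇒ ~u holds there. If u is false, ((r | u) ∧ ~r) ⇒ ~u reduces to true regardless of the other variables. Either way ((r | u) ∧ ~r) ⇒ ~u holds.

(⇐) This fails. Under u = F, r = F, the left side is false but the right side is true.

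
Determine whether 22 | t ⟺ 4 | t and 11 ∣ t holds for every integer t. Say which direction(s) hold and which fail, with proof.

[⇒] This fails: take t = 22. Certainly 22 ∣ 22, but 4 ∤ 22.

[⇐] Suppose 4 ∣ t and 11 ∣ t. Any common multiple of 4 and 11 is a multiple of their lcm; here gcd(4, 11) = 1, so lcm(4, 11) = 4·11 = 44, so 44 ∣ t. Since 22 ∣ 44, it follows that 22 ∣ t.

Only the reverse direction holds.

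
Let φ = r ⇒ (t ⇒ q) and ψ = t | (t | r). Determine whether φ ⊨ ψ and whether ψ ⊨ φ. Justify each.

Forward direction. This fails. Under t = F, q = F, r = F, the left side is true but the right side is false.

Converse. This fails. Under t = T, q = F, r = T, the left side is false but the right side is true.

(⇒) fails and (⇐) fails.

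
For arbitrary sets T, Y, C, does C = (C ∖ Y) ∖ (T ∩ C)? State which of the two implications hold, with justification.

(⟹) This inclusion fails. Take T = {1}, Y = ∅, C = {1}; then 1 ∈ C but 1 ∉ (C ∖ Y) ∖ (T ∩ C).

(⟸) Let x ∈ (C ∖ Y) ∖ (T ∩ C). Then x ∈ C and x ∉ T, Y, from which x ∈ C.

Only the reverse inclusion holds.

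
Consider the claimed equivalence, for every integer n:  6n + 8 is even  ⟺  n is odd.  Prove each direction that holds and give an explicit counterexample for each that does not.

The forward direction fails; the converse holds.

(⟹) This fails: take n = 0. Then 6n + 8 = 8, which is even, yet n = 0 is even, not odd.

(⟸) Suppose n is odd. Since 6 is even, 6n is even for every n, so 6n + 8 has the same parity as 8, which is even. Hence 6n + 8 is even.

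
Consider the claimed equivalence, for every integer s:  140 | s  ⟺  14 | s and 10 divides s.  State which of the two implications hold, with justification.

(⟹) If 140 ∣ s, write s = 140q. Since 140 = 10·14, s = 14·(10q), so 14 ∣ s; and since 140 = 14·10, s = 10·(14q), so 10 ∣ s.

(⟸) This fails: take s = 70. Both 14 ∣ 70 and 10 ∣ 70, yet 70 is not a multiple of 140 (since 70 = 0·140 + 70), so 140 ∤ 70.

(⇒) holds; (⇐) fails.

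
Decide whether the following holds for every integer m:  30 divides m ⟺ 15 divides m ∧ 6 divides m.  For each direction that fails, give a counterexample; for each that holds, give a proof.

(⇐) Suppose 15 ∣ m and 6 ∣ m. Any common multiple of 15 and 6 is a multiple of their lcm; here lcm(15, 6) = 15·6/gcd(15, 6) = 90/3 = 30, so 30 ∣ m.

(⇒) If 30 ∣ m, write m = 30q. Since 30 = 2·15, m = 15·(2q), so 15 ∣ m; and since 30 = 5·6, m = 6·(5q), so 6 ∣ m.

Both implications hold.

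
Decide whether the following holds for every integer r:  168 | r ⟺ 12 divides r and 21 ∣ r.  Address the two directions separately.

Forward direction. If 168 ∣ r, write r = 168q. Since 168 = 14·12, r = 12·(14q), so 12 ∣ r; and since 168 = 8·21, r = 21·(8q), so 21 ∣ r.

Converse. This fails: take r = 84. Both 12 ∣ 84 and 21 ∣ 84, yet 84 is not a multiple of 168 (since 84 = 0·168 + 84), so 168 ∤ 84.

The forward direction holds; the converse fails.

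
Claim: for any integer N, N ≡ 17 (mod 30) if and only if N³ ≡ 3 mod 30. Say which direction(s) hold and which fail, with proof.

[⇒] This fails: take N = 17. Then 17 ≡ 17 (mod 30), but 17³ = 4913 ≡ 23 (mod 30), not 3.

[⇐] This fails: take N = 27. Then 27³ = 19683 ≡ 3 (mod 30), yet 27 ≡ 27 (mod 30), not 17.

(⇒) fails and (⇐) fails.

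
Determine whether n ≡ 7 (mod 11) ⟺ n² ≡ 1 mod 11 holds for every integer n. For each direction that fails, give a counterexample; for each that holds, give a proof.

(⇒) fails and (⇐) fails.

[⇒] This fails: take n = 7. Then 7 ≡ 7 (mod 11), but 7² = 49 ≡ 5 (mod 11), not 1.

[⇐] This fails: take n = 1. Then 1² = 1 ≡ 1 (mod 11), yet 1 ≡ 1 (mod 11), not 7.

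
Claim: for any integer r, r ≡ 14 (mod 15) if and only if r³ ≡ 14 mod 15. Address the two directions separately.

Equivalent; both directions hold.

(→) Suppose r ≡ 14 (mod 15). Write r = 15j + 14. Then (15j + 14)³ = 3375j³ + 9450j² + 8820j + 2744 = 15(225j³ + 630j² + 588j + 182) + 14, so r³ ≡ 14 (mod 15).

(←) Conversely, suppose r³ ≡ 14 (mod 15). The only residue r in {0, …, 14} with r³ ≡ 14 (mod 15) is r = 14, so r ≡ 14 (mod 15).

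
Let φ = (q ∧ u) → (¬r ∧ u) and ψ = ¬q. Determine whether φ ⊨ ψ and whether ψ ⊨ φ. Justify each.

Only the converse holds.

[⇒] This fails. Under q = T, u = F, r = F, the left side is true but the right side is false.

[⇐] Assume the antecedent. If q is true, the antecedent cannot hold. If q is false, (q ∧ u) → (¬r ∧ u) reduces to true regardless of the other variables. Either way (q ∧ u) → (¬r ∧ u) holds.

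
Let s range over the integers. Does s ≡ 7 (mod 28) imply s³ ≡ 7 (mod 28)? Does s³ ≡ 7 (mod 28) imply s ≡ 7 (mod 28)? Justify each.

(→) Suppose s ≡ 7 (mod 28). Write s = 28j + 7. Then (28j + 7)³ = 21952j³ + 16464j² + 4116j + 343 = 28(784j³ + 588j² + 147j + 12) + 7, so s³ ≡ 7 (mod 28).

(←) Conversely, suppose s³ ≡ 7 (mod 28). The only residue r in {0, …, 27} with r³ ≡ 7 (mod 28) is r = 7, so s ≡ 7 (mod 28).

Both directions hold.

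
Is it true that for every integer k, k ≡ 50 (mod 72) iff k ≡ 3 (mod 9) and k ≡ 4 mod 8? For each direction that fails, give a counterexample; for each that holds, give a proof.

Both directions fail.

Forward direction. This fails: k = 50 gives 50 ≡ 50 (mod 72) but 50 ≡ 5 (mod 9), so the conjunction on the right does not hold.

Converse. This fails: k = 12 satisfies both congruences on the right (12 ≡ 3 mod 9 and 12 ≡ 4 mod 8) yet 12 ≡ 12 (mod 72), not 50.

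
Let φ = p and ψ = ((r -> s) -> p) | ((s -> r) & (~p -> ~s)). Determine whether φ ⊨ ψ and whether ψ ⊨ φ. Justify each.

Not equivalent: only (⇒) holds.

Forward direction. Assume the antecedent. If s is true, the antecedent forces (s = T, r = F, p = T) or (s = T, r = T, p = T), and the consequent holds there. If s is false, the consequent reduces to true regardless of the other variables. Either way the consequent holds.

Converse. This fails. Under s = F, r = F, p = F, the left side is false but the right side is true.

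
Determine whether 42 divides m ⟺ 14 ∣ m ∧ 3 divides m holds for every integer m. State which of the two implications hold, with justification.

[⇒] If 42 ∣ m, write m = 42q. Since 42 = 3·14, m = 14·(3q), so 14 ∣ m; and since 42 = 14·3, m = 3·(14q), so 3 ∣ m.

[⇐] Suppose 14 ∣ m and 3 ∣ m. Any common multiple of 14 and 3 is a multiple of their lcm; here gcd(14, 3) = 1, so lcm(14, 3) = 14·3 = 42, so 42 ∣ m.

Both directions hold; the statement is true.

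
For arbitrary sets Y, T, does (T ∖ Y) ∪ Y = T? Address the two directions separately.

(⟹) This inclusion fails. Take Y = {1}, T = ∅; then 1 ∈ (T ∖ Y) ∪ Y but 1 ∉ T.

(⟸) Let x ∈ T. Then either x ∈ T and x ∉ Y; or x ∈ Y ∩ T. In each case x ∈ (T ∖ Y) ∪ Y, so T ⊆ (T ∖ Y) ∪ Y.

The sets are not equal: only the reverse inclusion holds.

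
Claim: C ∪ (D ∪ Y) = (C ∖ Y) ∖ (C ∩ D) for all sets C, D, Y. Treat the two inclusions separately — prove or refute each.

(⊆) This inclusion fails. Take C = ∅, D = {1}, Y = ∅; then 1 ∈ C ∪ (D ∪ Y) but 1 ∉ (C ∖ Y) ∖ (C ∩ D).

(⊇) Let x ∈ (C ∖ Y) ∖ (C ∩ D). Then x ∈ C and x ∉ D, Y, from which x ∈ C ∪ (D ∪ Y).

The sets are not equal: only the reverse inclusion holds.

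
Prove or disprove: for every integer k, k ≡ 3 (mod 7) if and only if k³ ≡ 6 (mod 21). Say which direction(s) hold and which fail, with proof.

(→) This fails: take k = 10. Then 10 ≡ 3 (mod 7), but 10³ = 1000 ≡ 13 (mod 21), not 6.

(←) This fails: take k = 6. Then 6³ = 216 ≡ 6 (mod 21), yet 6 ≡ 6 (mod 7), not 3.

Neither direction holds.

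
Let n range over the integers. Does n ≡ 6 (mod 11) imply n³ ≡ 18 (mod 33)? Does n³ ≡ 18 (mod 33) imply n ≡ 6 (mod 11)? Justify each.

(→) This fails: take n = 17. Then 17 ≡ 6 (mod 11), but 17³ = 4913 ≡ 29 (mod 33), not 18.

(←) Conversely, the residues r modulo 33 with r³ ≡ 18 (mod 33) are exactly {6}, and each is ≡ 6 (mod 11).

(⇒) fails; (⇐) holds.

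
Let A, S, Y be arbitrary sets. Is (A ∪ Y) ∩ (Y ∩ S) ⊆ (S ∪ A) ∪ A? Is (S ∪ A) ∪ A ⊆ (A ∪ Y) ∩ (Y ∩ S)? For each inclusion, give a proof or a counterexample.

(⊆) holds; (⊇) fails.

(⊆) Let x ∈ (A ∪ Y) ∩ (Y ∩ S). Then either x ∈ S ∩ Y and x ∉ A; or x ∈ A ∩ S ∩ Y. In each case x ∈ (S ∪ A) ∪ A, so (A ∪ Y) ∩ (Y ∩ S) ⊆ (S ∪ A) ∪ A.

(⊇) This inclusion fails. Take A = {1}, S = ∅, Y = ∅; then 1 ∈ (S ∪ A) ∪ A but 1 ∉ (A ∪ Y) ∩ (Y ∩ S).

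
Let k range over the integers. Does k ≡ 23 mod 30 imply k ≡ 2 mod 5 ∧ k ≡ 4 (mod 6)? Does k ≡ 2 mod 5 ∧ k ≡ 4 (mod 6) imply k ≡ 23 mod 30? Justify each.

(⟹) This fails: k = 23 gives 23 ≡ 23 (mod 30) but 23 ≡ 3 (mod 5), so the conjunction on the right does not hold.

(⟸) This fails: k = 22 satisfies both congruences on the right (22 ≡ 2 mod 5 and 22 ≡ 4 mod 6) yet 22 ≡ 22 (mod 30), not 23.

Neither implication holds.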